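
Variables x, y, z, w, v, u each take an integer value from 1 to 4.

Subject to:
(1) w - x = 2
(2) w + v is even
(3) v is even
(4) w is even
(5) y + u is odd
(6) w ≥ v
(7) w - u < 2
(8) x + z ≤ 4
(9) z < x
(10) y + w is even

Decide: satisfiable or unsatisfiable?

One satisfying assignment is x = 2, y = 2, z = 1, w = 4, v = 4, u = 3.
For the less obvious constraints — constraint 1: w - x = 2; constraint 7: w - u = 1 — and the others hold by inspection.

Satisfiable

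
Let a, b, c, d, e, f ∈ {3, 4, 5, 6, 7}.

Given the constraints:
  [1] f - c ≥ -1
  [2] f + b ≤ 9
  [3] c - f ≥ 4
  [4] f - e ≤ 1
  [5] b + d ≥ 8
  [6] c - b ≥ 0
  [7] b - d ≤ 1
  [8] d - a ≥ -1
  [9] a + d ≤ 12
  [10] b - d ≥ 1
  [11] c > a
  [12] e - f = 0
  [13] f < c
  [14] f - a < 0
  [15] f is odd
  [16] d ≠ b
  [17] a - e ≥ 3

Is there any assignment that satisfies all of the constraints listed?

Constraints 1, 4, 6, 8, 10, and 17 give c − b ≥ 0, b − d ≥ 1, d − a ≥ -1, a − e ≥ 3, e − f ≥ -1, f − c ≥ -1.
Adding all 6 inequalities: the left sides telescope to 0, and the right sides sum to 0 + 1 + (-1) + 3 + (-1) + (-1) = 1. So 0 ≥ 1, which is false.

Unsatisfiable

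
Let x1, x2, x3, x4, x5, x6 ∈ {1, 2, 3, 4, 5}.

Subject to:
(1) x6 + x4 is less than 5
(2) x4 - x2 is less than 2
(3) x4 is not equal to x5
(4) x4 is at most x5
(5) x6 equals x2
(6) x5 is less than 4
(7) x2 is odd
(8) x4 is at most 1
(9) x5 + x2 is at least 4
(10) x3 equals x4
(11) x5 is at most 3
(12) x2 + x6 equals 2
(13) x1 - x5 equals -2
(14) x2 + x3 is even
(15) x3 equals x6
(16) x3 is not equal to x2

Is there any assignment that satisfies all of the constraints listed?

From constraints 5 and 15, x3 = x6 = x2, so x3 = x2. But constraint 16 says x3 ≠ x2. Contradiction.

Unsatisfiable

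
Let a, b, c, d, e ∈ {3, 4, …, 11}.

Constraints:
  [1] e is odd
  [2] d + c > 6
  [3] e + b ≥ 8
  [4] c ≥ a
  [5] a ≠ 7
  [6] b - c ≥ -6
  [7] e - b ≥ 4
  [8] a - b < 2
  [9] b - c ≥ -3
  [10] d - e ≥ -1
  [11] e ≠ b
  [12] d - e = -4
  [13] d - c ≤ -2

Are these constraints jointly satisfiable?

Unsatisfiable

Constraints 7, 9, 10, and 13 give c − d ≥ 2, d − e ≥ -1, e − b ≥ 4, b − c ≥ -3.
Adding all 4 inequalities: the left sides telescope to 0, and the right sides sum to 2 + (-1) + 4 + (-3) = 2. So 0 ≥ 2, which is false.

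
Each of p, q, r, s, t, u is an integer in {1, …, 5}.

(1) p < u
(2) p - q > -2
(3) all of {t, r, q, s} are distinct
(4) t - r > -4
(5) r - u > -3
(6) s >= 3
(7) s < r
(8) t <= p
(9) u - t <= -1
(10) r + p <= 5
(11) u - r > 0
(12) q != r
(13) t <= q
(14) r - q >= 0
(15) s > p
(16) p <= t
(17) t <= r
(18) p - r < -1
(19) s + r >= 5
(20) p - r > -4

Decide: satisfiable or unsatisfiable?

Unsatisfiable

Constraints 7, 8, 9, 11, and 15 give s < r, r < u, u < t, t ≤ p, p < s. Chaining: s < r < u < t ≤ p < s, which forces s < s — impossible.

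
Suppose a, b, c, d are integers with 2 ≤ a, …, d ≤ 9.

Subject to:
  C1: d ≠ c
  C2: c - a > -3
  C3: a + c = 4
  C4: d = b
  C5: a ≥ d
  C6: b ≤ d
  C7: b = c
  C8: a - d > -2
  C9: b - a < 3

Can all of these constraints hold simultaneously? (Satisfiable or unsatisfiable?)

Unsatisfiable

From constraints 4 and 7, d = b = c, so d = c. But constraint 1 says d ≠ c. Contradiction.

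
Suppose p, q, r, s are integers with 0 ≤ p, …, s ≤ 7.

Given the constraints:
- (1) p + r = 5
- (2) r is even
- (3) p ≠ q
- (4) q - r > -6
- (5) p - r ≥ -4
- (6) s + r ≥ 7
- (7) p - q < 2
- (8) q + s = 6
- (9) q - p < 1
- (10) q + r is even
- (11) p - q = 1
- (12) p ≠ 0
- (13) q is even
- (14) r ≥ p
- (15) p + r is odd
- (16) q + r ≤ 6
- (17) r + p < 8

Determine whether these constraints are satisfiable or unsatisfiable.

Try p = 1, q = 0, r = 4, s = 6.
Check constraint 1: p + r = 5; constraint 4: q - r = -4; constraint 5: p - r = -3. The remaining constraints are straightforward to verify.

Satisfiable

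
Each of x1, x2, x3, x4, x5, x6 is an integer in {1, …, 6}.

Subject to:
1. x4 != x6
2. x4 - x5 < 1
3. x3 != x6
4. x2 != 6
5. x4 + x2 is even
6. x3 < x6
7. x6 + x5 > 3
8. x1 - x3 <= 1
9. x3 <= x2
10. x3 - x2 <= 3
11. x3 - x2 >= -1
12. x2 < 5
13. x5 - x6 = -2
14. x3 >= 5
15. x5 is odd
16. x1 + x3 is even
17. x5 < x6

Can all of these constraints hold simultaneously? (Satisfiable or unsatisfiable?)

From constraints 9 and 14: x2 ≥ x3 and x3 ≥ 5, so x2 ≥ 5. From constraint 12: x2 ≤ 4. But 4 < 5, so no value of x2 works.

Unsatisfiable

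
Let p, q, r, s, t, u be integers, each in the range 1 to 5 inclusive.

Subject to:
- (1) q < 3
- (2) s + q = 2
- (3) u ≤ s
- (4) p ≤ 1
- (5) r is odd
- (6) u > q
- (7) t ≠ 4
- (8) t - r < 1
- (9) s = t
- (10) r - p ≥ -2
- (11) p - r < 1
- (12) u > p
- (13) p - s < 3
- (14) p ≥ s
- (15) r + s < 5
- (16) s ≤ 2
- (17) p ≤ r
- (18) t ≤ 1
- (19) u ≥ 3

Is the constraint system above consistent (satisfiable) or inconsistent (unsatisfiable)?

Unsatisfiable

From constraints 3 and 19: s ≥ u and u ≥ 3, so s ≥ 3. From constraints 4 and 14: s ≤ p and p ≤ 1, so s ≤ 1. But 1 < 3, so no value of s works.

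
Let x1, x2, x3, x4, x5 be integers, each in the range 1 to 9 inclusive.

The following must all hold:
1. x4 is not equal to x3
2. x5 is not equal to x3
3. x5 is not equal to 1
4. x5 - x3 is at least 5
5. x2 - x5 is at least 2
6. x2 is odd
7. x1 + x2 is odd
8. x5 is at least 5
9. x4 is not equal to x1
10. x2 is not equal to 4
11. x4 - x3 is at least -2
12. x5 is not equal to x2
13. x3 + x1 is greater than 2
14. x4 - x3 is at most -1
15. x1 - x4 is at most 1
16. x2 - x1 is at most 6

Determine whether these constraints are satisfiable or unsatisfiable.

Constraints 4, 5, 14, 15, and 16 give x4 − x1 ≥ -1, x1 − x2 ≥ -6, x2 − x5 ≥ 2, x5 − x3 ≥ 5, x3 − x4 ≥ 1.
Adding all 5 inequalities: the left sides telescope to 0, and the right sides sum to (-1) + (-6) + 2 + 5 + 1 = 1. So 0 ≥ 1, which is false.

Unsatisfiable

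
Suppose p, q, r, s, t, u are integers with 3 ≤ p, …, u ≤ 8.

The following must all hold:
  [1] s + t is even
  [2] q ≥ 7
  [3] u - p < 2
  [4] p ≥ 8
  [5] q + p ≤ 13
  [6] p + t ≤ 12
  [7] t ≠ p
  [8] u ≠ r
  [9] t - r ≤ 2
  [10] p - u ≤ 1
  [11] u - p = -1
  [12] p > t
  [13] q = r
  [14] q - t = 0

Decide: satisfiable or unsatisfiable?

Unsatisfiable

From constraint 2: q ≥ 7. From constraint 4: p ≥ 8. Hence q + p ≥ 15. But constraint 5 requires q + p ≤ 13, and 13 < 15. Contradiction.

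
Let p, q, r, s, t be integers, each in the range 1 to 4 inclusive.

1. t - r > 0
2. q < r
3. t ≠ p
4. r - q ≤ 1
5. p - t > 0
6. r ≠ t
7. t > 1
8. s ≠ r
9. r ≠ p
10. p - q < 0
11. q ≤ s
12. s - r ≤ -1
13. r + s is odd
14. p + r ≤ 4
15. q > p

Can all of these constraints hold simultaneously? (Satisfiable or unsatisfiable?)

Constraints 1, 5, 10, 11, and 12 give r < t, t < p, p < q, q ≤ s, s < r. Chaining: r < t < p < q ≤ s < r, which forces r < r — impossible.

Unsatisfiable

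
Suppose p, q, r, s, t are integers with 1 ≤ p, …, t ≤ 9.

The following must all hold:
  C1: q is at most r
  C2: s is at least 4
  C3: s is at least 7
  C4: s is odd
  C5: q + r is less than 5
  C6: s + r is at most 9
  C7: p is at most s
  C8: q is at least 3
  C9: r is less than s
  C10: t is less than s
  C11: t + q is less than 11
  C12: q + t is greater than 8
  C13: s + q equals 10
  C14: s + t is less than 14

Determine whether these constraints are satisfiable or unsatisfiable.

Unsatisfiable

From constraint 3: s ≥ 7. From constraints 1 and 8: r ≥ q ≥ 3. Hence s + r ≥ 10. But constraint 6 requires s + r ≤ 9, and 9 < 10. Contradiction.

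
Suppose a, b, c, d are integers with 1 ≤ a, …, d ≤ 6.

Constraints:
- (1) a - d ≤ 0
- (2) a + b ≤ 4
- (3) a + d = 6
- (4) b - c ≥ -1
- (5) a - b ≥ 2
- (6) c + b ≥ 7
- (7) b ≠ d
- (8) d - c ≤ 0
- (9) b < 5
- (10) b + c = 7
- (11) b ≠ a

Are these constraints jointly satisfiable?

Unsatisfiable

Constraints 1, 4, 5, and 8 give a − b ≥ 2, b − c ≥ -1, c − d ≥ 0, d − a ≥ 0.
Adding all 4 inequalities: the left sides telescope to 0, and the right sides sum to 2 + (-1) + 0 + 0 = 1. So 0 ≥ 1, which is false.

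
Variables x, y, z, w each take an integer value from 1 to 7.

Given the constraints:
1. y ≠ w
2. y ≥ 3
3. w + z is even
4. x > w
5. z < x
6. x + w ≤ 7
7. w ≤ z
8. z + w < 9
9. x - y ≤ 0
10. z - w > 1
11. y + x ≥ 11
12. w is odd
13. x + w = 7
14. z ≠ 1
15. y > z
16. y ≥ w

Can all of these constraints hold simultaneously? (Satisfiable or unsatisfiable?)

The assignment x = 6, y = 6, z = 5, w = 1 works:
  constraint 6 holds since x + w = 7.
  constraint 8 holds since z + w = 6.
The rest check out directly.

Satisfiable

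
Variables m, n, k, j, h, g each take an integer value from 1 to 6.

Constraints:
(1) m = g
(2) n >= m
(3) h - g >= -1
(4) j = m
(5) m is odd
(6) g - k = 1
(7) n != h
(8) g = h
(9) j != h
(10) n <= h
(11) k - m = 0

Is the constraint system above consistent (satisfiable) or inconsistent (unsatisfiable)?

From constraints 1, 4, and 8, j = m = g = h, so j = h. But constraint 9 says j ≠ h. Contradiction.

Unsatisfiable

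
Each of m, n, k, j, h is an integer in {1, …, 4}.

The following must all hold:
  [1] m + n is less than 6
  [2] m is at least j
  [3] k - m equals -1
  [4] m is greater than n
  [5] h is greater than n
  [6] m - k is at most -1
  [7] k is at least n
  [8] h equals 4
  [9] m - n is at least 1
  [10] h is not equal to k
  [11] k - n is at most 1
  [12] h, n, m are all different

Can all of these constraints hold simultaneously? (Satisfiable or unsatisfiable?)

Constraints 6, 9, and 11 give n − k ≥ -1, k − m ≥ 1, m − n ≥ 1.
Adding all 3 inequalities: the left sides telescope to 0, and the right sides sum to (-1) + 1 + 1 = 1. So 0 ≥ 1, which is false.

Unsatisfiable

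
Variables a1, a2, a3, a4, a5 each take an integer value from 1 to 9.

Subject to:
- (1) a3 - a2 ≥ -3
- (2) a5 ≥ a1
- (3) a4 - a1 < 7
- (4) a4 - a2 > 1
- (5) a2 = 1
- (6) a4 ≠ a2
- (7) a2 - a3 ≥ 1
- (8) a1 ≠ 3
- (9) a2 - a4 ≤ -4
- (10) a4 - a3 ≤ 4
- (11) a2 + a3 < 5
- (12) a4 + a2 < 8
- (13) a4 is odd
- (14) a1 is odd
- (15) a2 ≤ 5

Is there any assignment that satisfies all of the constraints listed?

Constraints 7, 9, and 10 give a4 − a2 ≥ 4, a2 − a3 ≥ 1, a3 − a4 ≥ -4.
Adding all 3 inequalities: the left sides telescope to 0, and the right sides sum to 4 + 1 + (-4) = 1. So 0 ≥ 1, which is false.

Unsatisfiable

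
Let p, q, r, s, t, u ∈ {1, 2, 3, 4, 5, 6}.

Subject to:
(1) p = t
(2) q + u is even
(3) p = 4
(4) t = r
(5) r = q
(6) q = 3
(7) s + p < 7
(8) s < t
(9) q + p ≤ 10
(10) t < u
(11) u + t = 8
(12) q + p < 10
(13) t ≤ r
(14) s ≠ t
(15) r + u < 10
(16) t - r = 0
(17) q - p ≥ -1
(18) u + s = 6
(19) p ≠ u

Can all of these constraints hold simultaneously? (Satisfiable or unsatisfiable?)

Constraint 3 fixes p = 4 and constraint 6 fixes q = 3. Constraints 1, 4, and 5 give p = t = r = q, so p = q. But 4 ≠ 3 — contradiction.

Unsatisfiable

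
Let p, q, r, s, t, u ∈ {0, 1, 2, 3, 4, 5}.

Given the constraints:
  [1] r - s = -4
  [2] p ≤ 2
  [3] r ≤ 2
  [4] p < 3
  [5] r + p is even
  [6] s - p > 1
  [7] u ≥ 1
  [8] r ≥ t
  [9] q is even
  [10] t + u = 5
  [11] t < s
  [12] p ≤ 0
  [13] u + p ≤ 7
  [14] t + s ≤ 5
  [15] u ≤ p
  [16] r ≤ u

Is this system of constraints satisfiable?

From constraints 3 and 8: t ≤ r ≤ 2. From constraints 2 and 15: u ≤ p ≤ 2. Hence t + u ≤ 4. But constraint 10 requires t + u = 5, and 5 > 4. Contradiction.

Unsatisfiable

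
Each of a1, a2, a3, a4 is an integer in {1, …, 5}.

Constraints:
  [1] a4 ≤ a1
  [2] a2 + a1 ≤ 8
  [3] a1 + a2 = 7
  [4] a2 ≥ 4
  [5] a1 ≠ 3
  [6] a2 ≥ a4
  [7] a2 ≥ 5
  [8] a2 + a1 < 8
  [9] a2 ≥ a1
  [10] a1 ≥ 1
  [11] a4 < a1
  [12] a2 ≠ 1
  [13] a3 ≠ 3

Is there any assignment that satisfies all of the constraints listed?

Satisfiable

Take a1 = 2, a2 = 5, a3 = 2, a4 = 1. Then constraint 2: a2 + a1 = 7; constraint 3: a1 + a2 = 7, and every other listed constraint is also met.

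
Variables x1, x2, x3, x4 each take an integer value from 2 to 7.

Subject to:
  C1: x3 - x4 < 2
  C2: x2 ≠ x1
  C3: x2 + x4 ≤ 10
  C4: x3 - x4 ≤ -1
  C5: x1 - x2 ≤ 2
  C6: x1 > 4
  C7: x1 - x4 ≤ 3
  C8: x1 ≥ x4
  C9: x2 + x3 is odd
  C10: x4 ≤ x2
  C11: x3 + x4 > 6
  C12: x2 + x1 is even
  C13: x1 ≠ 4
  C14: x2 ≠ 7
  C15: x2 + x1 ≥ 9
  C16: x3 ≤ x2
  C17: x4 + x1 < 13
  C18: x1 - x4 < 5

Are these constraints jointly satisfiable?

Satisfiable

One satisfying assignment is x1 = 6, x2 = 4, x3 = 3, x4 = 4.
For the less obvious constraints — constraint 1: x3 - x4 = -1; constraint 3: x2 + x4 = 8 — and the others hold by inspection.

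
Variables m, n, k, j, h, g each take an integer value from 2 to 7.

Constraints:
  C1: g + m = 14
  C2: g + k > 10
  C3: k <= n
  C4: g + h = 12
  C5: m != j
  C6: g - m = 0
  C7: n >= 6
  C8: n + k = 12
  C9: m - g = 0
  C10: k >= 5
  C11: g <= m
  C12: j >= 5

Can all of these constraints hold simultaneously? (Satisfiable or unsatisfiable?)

Setting (m, n, k, j, h, g) = (7, 6, 6, 5, 5, 7) satisfies everything: constraint 1: g + m = 14; constraint 2: g + k = 13, and the others follow.

Satisfiable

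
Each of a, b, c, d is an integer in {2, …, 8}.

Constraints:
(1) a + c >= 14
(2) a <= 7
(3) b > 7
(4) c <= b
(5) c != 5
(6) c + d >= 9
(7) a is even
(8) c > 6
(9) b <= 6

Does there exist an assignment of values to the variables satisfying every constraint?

From constraint 2: a ≤ 7. From constraints 4 and 9: c ≤ b ≤ 6. Hence a + c ≤ 13. But constraint 1 requires a + c ≥ 14, and 14 > 13. Contradiction.

Unsatisfiable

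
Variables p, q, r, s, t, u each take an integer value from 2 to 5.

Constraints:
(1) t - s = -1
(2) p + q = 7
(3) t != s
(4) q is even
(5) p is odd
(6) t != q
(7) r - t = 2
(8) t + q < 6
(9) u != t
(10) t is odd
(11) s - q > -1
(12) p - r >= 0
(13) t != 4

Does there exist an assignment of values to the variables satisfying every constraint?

Satisfiable

Try p = 5, q = 2, r = 5, s = 4, t = 3, u = 5.
Check constraint 1: t - s = -1; constraint 2: p + q = 7; constraint 7: r - t = 2. The remaining constraints are straightforward to verify.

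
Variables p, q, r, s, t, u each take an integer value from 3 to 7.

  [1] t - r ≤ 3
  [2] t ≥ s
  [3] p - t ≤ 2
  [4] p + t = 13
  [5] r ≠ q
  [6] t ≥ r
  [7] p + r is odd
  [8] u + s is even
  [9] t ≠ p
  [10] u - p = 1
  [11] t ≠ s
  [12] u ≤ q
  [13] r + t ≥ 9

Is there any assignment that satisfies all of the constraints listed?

Satisfiable

Setting (p, q, r, s, t, u) = (6, 7, 5, 5, 7, 7) satisfies everything: constraint 1: t - r = 2; constraint 3: p - t = -1, and the others follow.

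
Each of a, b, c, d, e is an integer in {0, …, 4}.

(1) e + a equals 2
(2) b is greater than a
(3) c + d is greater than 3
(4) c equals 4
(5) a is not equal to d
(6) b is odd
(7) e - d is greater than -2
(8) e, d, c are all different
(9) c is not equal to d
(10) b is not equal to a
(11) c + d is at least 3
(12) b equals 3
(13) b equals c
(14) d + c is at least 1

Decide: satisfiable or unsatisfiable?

Unsatisfiable

Constraint 12 fixes b = 3 and constraint 4 fixes c = 4, but constraint 13 requires b = c. Since 3 ≠ 4, contradiction.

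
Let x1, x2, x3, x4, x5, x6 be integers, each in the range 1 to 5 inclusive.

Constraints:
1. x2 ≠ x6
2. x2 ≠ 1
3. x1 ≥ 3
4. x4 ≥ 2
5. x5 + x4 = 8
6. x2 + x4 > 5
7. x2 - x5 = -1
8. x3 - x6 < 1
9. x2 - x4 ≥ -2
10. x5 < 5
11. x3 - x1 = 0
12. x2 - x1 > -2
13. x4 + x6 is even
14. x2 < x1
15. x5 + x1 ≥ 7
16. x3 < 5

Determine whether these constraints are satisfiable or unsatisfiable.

Take x1 = 4, x2 = 3, x3 = 4, x4 = 4, x5 = 4, x6 = 4. Then constraint 5: x5 + x4 = 8; constraint 6: x2 + x4 = 7; constraint 7: x2 - x5 = -1, and every other listed constraint is also met.

Satisfiable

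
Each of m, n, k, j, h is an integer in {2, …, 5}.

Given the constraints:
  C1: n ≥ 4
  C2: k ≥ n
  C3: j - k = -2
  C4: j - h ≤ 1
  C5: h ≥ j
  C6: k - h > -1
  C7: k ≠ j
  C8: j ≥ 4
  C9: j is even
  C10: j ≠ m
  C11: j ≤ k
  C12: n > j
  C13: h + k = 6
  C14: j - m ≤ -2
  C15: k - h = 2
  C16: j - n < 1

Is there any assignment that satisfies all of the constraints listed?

Unsatisfiable

From constraints 5 and 8: h ≥ j ≥ 4. From constraints 1 and 2: k ≥ n ≥ 4. Hence h + k ≥ 8. But constraint 13 requires h + k = 6, and 6 < 8. Contradiction.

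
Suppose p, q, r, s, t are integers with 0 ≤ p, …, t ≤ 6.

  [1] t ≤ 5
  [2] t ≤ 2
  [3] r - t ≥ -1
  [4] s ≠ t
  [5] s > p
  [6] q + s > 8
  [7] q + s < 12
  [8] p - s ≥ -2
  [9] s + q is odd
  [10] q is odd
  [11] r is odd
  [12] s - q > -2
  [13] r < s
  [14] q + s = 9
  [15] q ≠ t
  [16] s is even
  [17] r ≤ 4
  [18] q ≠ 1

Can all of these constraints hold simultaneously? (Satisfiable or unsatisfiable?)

Setting (p, q, r, s, t) = (2, 5, 1, 4, 0) satisfies everything: constraint 3: r - t = 1; constraint 6: q + s = 9; constraint 7: q + s = 9, and the others follow.

Satisfiable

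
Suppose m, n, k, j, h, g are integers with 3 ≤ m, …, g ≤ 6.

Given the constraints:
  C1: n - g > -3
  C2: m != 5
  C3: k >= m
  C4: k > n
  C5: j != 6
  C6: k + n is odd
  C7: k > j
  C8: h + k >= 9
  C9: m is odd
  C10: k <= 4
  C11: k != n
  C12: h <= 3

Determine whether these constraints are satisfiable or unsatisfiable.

Unsatisfiable

From constraint 12: h ≤ 3. From constraint 10: k ≤ 4. Hence h + k ≤ 7. But constraint 8 requires h + k ≥ 9, and 9 > 7. Contradiction.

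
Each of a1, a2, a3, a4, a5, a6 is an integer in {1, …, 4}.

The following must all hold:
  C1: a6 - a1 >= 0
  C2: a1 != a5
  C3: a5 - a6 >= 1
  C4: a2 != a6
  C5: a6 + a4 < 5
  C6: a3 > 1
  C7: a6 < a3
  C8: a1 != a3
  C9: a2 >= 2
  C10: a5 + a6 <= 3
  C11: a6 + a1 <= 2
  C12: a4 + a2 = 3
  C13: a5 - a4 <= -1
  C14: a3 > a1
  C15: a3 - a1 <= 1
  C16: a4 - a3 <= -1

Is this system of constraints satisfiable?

Constraints 1, 3, 13, 15, and 16 give a1 − a3 ≥ -1, a3 − a4 ≥ 1, a4 − a5 ≥ 1, a5 − a6 ≥ 1, a6 − a1 ≥ 0.
Adding all 5 inequalities: the left sides telescope to 0, and the right sides sum to (-1) + 1 + 1 + 1 + 0 = 2. So 0 ≥ 2, which is false.

Unsatisfiable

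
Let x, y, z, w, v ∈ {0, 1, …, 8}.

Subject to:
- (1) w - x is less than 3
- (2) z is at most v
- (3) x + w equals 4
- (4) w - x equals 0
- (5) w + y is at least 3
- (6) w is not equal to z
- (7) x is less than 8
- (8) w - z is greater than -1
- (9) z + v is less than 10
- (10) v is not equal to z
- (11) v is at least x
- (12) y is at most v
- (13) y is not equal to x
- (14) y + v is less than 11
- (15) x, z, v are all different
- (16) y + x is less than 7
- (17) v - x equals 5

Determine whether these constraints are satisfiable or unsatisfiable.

The assignment x = 2, y = 3, z = 0, w = 2, v = 7 works:
  constraint 1 holds since w - x = 0.
  constraint 3 holds since x + w = 4.
  constraint 4 holds since w - x = 0.
The rest check out directly.

Satisfiable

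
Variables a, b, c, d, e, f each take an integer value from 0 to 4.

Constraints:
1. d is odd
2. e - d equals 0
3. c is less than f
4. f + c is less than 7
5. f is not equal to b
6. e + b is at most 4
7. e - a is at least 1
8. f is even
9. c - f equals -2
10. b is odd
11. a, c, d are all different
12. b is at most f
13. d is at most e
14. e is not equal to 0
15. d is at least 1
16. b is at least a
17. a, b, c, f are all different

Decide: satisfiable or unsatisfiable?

Setting (a, b, c, d, e, f) = (0, 1, 2, 1, 1, 4) satisfies everything: constraint 2: e - d = 0; constraint 4: f + c = 6; constraint 6: e + b = 2, and the others follow.

Satisfiable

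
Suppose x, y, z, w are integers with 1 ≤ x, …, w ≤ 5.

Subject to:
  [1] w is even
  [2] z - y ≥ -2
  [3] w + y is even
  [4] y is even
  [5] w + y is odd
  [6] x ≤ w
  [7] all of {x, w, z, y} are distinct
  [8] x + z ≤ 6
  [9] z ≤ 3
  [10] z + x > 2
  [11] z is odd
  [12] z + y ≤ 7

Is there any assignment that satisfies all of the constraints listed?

Constraint 1 makes w even and constraint 4 makes y even, so w + y must be even. Constraint 5 says w + y is odd — contradiction.

Unsatisfiable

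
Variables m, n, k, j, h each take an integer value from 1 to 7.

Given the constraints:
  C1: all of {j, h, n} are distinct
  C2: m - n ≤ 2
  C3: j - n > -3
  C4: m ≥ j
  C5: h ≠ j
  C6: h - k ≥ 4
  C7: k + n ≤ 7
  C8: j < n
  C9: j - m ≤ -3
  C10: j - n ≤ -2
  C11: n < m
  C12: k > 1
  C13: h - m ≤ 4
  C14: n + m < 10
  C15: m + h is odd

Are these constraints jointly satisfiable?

Try m = 5, n = 4, k = 2, j = 2, h = 6.
Check constraint 2: m - n = 1; constraint 3: j - n = -2; constraint 6: h - k = 4. The remaining constraints are straightforward to verify.

Satisfiable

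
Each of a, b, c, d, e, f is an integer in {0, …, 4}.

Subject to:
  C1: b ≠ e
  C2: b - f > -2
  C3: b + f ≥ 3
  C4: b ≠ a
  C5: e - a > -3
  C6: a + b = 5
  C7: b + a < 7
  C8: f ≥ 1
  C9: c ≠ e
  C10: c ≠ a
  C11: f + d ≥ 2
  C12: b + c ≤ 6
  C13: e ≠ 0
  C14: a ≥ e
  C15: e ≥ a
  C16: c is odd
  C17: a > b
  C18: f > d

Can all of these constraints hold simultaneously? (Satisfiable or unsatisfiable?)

The assignment a = 3, b = 2, c = 1, d = 0, e = 3, f = 3 works:
  constraint 2 holds since b - f = -1.
  constraint 3 holds since b + f = 5.
  constraint 5 holds since e - a = 0.
The rest check out directly.

Satisfiable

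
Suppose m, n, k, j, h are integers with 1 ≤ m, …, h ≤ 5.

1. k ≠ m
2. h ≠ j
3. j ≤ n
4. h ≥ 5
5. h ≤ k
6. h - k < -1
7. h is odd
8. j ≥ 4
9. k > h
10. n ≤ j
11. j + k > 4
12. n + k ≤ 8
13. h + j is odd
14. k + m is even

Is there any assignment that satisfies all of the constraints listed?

Unsatisfiable

From constraints 3 and 8: n ≥ j ≥ 4. From constraints 4 and 5: k ≥ h ≥ 5. Hence n + k ≥ 9. But constraint 12 requires n + k ≤ 8, and 8 < 9. Contradiction.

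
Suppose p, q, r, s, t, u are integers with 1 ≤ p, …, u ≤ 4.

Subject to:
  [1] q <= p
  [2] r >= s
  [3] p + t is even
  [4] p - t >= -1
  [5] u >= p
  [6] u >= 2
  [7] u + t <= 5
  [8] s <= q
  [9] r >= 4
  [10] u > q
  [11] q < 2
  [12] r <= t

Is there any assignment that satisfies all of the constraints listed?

From constraint 6: u ≥ 2. From constraints 9 and 12: t ≥ r ≥ 4. Hence u + t ≥ 6. But constraint 7 requires u + t ≤ 5, and 5 < 6. Contradiction.

Unsatisfiable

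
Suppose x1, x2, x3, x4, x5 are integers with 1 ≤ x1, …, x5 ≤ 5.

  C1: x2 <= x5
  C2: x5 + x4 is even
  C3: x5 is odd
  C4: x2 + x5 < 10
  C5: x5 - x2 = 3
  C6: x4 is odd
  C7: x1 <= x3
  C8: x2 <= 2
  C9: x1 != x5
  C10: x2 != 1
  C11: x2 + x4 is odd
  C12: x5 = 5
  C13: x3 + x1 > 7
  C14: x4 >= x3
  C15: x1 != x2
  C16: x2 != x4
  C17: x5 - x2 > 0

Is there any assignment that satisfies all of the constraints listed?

Satisfiable

Setting (x1, x2, x3, x4, x5) = (3, 2, 5, 5, 5) satisfies everything: constraint 4: x2 + x5 = 7; constraint 5: x5 - x2 = 3, and the others follow.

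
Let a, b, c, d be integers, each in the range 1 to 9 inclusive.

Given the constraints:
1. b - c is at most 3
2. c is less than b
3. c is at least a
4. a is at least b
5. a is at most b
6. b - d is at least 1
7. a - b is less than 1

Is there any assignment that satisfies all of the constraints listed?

Constraints 2, 3, and 4 give a ≤ c, c < b, b ≤ a. Chaining: a ≤ c < b ≤ a, which forces a < a — impossible.

Unsatisfiable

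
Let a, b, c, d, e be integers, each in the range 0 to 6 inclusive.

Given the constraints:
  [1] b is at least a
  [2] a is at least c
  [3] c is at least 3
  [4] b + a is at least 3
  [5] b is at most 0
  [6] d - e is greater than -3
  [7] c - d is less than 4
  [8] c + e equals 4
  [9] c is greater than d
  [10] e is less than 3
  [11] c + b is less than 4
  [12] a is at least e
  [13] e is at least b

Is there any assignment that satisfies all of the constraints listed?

From constraints 2 and 3: a ≥ c and c ≥ 3, so a ≥ 3. From constraints 1 and 5: a ≤ b and b ≤ 0, so a ≤ 0. But 0 < 3, so no value of a works.

Unsatisfiable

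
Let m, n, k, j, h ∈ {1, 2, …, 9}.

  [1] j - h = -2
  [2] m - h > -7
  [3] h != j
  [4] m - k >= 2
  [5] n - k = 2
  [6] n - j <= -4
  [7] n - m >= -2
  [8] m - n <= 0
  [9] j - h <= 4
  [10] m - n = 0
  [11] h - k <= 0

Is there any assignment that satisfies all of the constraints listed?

Unsatisfiable

Constraints 4, 6, 8, 9, and 11 give n − m ≥ 0, m − k ≥ 2, k − h ≥ 0, h − j ≥ -4, j − n ≥ 4.
Adding all 5 inequalities: the left sides telescope to 0, and the right sides sum to 0 + 2 + 0 + (-4) + 4 = 2. So 0 ≥ 2, which is false.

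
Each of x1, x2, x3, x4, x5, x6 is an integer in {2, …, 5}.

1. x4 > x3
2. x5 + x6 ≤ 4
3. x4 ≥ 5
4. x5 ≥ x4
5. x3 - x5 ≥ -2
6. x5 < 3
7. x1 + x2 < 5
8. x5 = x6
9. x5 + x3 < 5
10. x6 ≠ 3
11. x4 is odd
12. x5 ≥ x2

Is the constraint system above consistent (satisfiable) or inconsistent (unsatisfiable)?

Unsatisfiable

From constraints 3 and 4: x5 ≥ x4 and x4 ≥ 5, so x5 ≥ 5. From constraint 6: x5 ≤ 2. But 2 < 5, so no value of x5 works.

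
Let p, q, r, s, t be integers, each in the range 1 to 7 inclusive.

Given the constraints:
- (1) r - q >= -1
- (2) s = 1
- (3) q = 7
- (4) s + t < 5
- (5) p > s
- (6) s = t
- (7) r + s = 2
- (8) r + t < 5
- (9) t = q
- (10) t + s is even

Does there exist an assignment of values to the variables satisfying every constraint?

Unsatisfiable

Constraint 2 fixes s = 1 and constraint 3 fixes q = 7. Constraints 6 and 9 give s = t = q, so s = q. But 1 ≠ 7 — contradiction.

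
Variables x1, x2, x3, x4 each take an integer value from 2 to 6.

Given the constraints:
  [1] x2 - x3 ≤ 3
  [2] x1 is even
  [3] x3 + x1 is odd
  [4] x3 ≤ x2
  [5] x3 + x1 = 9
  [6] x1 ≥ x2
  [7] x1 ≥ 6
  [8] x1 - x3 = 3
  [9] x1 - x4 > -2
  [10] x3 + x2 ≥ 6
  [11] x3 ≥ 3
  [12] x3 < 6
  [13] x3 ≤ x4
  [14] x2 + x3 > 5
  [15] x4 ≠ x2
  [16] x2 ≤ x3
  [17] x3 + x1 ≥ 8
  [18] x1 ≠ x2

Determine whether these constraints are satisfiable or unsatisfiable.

Satisfiable

The assignment x1 = 6, x2 = 3, x3 = 3, x4 = 6 works:
  constraint 1 holds since x2 - x3 = 0.
  constraint 5 holds since x3 + x1 = 9.
The rest check out directly.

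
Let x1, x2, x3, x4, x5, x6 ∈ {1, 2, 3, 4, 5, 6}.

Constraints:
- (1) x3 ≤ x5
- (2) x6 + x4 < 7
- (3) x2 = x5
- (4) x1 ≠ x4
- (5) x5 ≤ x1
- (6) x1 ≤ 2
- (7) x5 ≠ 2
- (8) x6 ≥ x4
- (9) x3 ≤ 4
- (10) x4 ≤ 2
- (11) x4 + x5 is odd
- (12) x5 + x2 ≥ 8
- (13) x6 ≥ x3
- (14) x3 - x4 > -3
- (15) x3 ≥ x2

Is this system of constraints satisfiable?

From constraints 5 and 6: x5 ≤ x1 ≤ 2. From constraints 9 and 15: x2 ≤ x3 ≤ 4. Hence x5 + x2 ≤ 6. But constraint 12 requires x5 + x2 ≥ 8, and 8 > 6. Contradiction.

Unsatisfiable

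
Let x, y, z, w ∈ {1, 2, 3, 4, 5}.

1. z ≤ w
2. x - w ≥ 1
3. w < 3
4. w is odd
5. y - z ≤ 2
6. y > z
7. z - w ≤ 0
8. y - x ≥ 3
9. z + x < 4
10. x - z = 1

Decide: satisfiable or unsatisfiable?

Constraints 2, 5, 7, and 8 give y − x ≥ 3, x − w ≥ 1, w − z ≥ 0, z − y ≥ -2.
Adding all 4 inequalities: the left sides telescope to 0, and the right sides sum to 3 + 1 + 0 + (-2) = 2. So 0 ≥ 2, which is false.

Unsatisfiable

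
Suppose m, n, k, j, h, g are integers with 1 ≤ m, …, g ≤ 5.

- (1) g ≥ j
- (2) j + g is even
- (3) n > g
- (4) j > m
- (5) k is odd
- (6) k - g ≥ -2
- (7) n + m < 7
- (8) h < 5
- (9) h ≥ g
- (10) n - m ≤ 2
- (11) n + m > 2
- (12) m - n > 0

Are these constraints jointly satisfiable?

Constraints 1, 3, 4, and 12 give m < j, j ≤ g, g < n, n < m. Chaining: m < j ≤ g < n < m, which forces m < m — impossible.

Unsatisfiable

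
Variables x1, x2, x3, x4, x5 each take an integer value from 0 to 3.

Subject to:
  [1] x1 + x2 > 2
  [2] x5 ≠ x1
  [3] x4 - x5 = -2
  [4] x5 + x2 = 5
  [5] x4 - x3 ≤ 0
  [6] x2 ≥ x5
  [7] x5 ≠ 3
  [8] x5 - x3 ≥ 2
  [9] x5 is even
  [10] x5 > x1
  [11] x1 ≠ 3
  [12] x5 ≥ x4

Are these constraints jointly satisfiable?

Satisfiable

Setting (x1, x2, x3, x4, x5) = (0, 3, 0, 0, 2) satisfies everything: constraint 1: x1 + x2 = 3; constraint 3: x4 - x5 = -2, and the others follow.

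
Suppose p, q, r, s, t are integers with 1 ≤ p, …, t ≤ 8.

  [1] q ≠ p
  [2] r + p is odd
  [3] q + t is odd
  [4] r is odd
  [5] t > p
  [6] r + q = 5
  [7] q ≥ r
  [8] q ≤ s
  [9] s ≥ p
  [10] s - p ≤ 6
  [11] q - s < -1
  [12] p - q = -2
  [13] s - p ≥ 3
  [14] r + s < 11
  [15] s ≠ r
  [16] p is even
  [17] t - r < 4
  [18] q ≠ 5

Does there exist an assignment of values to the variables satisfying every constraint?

Satisfiable

Setting (p, q, r, s, t) = (2, 4, 1, 7, 3) satisfies everything: constraint 6: r + q = 5; constraint 10: s - p = 5, and the others follow.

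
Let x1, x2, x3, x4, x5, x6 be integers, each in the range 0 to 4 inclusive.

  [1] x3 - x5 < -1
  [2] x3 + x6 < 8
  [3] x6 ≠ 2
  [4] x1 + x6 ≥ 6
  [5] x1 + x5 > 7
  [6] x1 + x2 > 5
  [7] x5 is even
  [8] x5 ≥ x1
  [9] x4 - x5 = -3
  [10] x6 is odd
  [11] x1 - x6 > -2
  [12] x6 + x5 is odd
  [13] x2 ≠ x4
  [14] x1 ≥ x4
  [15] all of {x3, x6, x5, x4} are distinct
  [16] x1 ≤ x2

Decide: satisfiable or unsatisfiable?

Satisfiable

One satisfying assignment is x1 = 4, x2 = 4, x3 = 2, x4 = 1, x5 = 4, x6 = 3.
For the less obvious constraints — constraint 1: x3 - x5 = -2; constraint 2: x3 + x6 = 5 — and the others hold by inspection.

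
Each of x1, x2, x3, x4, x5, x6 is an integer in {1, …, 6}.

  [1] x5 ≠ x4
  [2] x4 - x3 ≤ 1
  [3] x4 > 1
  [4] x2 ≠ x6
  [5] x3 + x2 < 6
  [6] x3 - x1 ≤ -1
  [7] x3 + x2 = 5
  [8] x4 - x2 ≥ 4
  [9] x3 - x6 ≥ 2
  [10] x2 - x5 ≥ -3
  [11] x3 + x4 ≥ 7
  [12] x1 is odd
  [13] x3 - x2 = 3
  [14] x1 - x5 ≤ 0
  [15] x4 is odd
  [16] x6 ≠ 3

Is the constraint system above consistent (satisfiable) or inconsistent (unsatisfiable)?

Unsatisfiable

Constraints 2, 6, 8, 10, and 14 give x3 − x4 ≥ -1, x4 − x2 ≥ 4, x2 − x5 ≥ -3, x5 − x1 ≥ 0, x1 − x3 ≥ 1.
Adding all 5 inequalities: the left sides telescope to 0, and the right sides sum to (-1) + 4 + (-3) + 0 + 1 = 1. So 0 ≥ 1, which is false.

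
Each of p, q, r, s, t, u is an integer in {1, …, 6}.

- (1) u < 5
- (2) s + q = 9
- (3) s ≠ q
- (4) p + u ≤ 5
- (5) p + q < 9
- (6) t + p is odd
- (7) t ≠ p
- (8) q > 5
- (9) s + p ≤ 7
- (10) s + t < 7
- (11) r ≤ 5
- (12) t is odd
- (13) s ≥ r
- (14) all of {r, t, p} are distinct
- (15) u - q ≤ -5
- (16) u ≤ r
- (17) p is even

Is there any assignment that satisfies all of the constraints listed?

One satisfying assignment is p = 2, q = 6, r = 1, s = 3, t = 3, u = 1.
For the less obvious constraints — constraint 2: s + q = 9; constraint 4: p + u = 3 — and the others hold by inspection.

Satisfiable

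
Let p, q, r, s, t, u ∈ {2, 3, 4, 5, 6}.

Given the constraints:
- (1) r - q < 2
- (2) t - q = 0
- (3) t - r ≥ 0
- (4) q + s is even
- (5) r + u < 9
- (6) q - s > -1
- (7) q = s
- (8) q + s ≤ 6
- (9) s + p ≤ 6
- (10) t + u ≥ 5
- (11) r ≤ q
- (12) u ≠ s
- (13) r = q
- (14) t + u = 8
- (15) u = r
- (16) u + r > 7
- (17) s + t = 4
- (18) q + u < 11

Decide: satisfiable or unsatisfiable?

Unsatisfiable

From constraints 7, 13, and 15, u = r = q = s, so u = s. But constraint 12 says u ≠ s. Contradiction.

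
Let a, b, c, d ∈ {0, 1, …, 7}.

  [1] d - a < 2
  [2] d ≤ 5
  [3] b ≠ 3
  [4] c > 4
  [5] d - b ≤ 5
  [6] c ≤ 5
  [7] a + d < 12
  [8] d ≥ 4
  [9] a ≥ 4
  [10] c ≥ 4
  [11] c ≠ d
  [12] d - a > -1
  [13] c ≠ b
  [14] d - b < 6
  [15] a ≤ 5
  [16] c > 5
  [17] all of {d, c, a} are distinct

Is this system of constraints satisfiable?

Constraints 2, 6, 8, 9, 10, and 15 confine each of d, c, a to the 2 values {4, 5}.
Constraint 17 requires all 3 of them to be distinct, but only 2 values are available — impossible by the pigeonhole principle.

Unsatisfiable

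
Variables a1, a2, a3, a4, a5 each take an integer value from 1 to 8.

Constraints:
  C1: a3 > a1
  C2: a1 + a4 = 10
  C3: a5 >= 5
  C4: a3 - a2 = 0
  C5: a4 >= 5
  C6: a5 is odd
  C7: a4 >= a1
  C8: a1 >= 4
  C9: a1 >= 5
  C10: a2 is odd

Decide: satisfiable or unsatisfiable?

Satisfiable

Take a1 = 5, a2 = 7, a3 = 7, a4 = 5, a5 = 7. Then constraint 2: a1 + a4 = 10; constraint 4: a3 - a2 = 0; constraint 6: a5 = 7 is odd, and every other listed constraint is also met.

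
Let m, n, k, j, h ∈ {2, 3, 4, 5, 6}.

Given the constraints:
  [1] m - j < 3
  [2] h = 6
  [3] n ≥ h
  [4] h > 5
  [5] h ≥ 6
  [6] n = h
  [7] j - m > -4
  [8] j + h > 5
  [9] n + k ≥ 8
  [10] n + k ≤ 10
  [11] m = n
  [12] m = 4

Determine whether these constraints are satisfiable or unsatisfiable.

Constraint 12 fixes m = 4 and constraint 2 fixes h = 6. Constraints 6 and 11 give m = n = h, so m = h. But 4 ≠ 6 — contradiction.

Unsatisfiable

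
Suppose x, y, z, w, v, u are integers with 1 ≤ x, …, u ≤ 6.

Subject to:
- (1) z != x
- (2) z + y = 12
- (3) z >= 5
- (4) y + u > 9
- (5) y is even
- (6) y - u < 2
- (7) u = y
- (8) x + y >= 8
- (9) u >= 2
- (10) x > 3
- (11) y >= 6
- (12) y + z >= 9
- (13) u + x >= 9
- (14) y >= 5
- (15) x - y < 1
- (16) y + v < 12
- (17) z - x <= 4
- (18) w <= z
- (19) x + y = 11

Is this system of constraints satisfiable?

Satisfiable

Try x = 5, y = 6, z = 6, w = 3, v = 5, u = 6.
Check constraint 2: z + y = 12; constraint 4: y + u = 12; constraint 6: y - u = 0. The remaining constraints are straightforward to verify.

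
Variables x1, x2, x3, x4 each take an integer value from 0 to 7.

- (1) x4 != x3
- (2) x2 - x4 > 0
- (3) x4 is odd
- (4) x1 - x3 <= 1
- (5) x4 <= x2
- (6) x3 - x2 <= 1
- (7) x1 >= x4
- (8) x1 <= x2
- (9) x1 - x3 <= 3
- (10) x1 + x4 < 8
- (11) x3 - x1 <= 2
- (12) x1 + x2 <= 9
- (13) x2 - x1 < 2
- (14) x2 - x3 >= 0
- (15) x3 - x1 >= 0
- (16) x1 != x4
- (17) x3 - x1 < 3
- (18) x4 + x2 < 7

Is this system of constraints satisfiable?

Setting (x1, x2, x3, x4) = (4, 4, 4, 1) satisfies everything: constraint 2: x2 - x4 = 3; constraint 4: x1 - x3 = 0; constraint 6: x3 - x2 = 0, and the others follow.

Satisfiable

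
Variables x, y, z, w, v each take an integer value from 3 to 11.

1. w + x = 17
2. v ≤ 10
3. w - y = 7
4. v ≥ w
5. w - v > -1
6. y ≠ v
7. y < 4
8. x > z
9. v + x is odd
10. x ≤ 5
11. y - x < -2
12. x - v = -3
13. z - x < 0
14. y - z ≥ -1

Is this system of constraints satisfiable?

Unsatisfiable

From constraints 2 and 4: w ≤ v ≤ 10. From constraint 10: x ≤ 5. Hence w + x ≤ 15. But constraint 1 requires w + x = 17, and 17 > 15. Contradiction.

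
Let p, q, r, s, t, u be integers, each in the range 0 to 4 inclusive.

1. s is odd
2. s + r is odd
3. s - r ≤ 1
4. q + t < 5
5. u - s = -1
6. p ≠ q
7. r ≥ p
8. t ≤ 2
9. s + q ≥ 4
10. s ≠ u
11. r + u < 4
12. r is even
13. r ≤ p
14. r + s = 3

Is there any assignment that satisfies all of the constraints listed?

Satisfiable

Setting (p, q, r, s, t, u) = (2, 3, 2, 1, 1, 0) satisfies everything: constraint 3: s - r = -1; constraint 4: q + t = 4; constraint 5: u - s = -1, and the others follow.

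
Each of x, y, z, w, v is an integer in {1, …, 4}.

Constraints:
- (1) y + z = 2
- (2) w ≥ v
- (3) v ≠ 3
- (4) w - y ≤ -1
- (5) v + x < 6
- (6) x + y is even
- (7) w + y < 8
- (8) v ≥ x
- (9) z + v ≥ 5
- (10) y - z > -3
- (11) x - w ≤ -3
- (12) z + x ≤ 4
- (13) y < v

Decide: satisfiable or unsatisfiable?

Constraints 2, 4, and 13 give y < v, v ≤ w, w < y. Chaining: y < v ≤ w < y, which forces y < y — impossible.

Unsatisfiable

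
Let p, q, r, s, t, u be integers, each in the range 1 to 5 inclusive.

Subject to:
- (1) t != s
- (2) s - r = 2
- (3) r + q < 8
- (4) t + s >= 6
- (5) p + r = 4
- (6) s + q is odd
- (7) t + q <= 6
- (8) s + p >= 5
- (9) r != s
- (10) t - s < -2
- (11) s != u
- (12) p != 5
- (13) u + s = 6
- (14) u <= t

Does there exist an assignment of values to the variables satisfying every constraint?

Try p = 1, q = 2, r = 3, s = 5, t = 1, u = 1.
Check constraint 2: s - r = 2; constraint 3: r + q = 5; constraint 4: t + s = 6. The remaining constraints are straightforward to verify.

Satisfiable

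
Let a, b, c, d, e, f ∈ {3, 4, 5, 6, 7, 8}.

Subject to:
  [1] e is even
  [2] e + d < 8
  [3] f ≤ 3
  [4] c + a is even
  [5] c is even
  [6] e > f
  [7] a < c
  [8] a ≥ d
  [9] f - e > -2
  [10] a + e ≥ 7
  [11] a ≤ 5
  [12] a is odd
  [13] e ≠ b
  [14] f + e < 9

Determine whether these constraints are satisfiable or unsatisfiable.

Unsatisfiable

Constraint 5 makes c even and constraint 12 makes a odd, so c + a must be odd. Constraint 4 says c + a is even — contradiction.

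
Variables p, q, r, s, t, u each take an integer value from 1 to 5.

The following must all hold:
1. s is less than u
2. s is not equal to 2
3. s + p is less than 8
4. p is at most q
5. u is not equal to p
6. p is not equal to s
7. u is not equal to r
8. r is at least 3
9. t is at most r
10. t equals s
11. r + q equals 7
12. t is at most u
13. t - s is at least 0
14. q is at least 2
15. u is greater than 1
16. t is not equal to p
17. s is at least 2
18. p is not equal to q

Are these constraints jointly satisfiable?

The assignment p = 2, q = 3, r = 4, s = 3, t = 3, u = 5 works:
  constraint 3 holds since s + p = 5.
  constraint 11 holds since r + q = 7.
The rest check out directly.

Satisfiable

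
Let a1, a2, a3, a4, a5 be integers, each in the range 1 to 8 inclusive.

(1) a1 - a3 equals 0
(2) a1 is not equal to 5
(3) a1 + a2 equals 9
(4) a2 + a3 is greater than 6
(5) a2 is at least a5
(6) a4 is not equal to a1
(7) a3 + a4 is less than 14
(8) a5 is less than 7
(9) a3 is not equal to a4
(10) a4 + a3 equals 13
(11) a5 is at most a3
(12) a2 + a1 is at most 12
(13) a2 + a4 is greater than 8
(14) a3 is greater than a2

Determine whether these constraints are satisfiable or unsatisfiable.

Try a1 = 6, a2 = 3, a3 = 6, a4 = 7, a5 = 1.
Check constraint 1: a1 - a3 = 0; constraint 3: a1 + a2 = 9; constraint 4: a2 + a3 = 9. The remaining constraints are straightforward to verify.

Satisfiable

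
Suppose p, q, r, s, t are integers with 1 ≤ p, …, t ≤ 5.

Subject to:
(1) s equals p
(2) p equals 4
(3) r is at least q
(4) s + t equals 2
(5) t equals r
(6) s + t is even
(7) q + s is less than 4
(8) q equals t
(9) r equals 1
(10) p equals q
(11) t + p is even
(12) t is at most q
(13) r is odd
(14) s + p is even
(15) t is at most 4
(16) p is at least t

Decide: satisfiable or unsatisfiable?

Constraint 2 fixes p = 4 and constraint 9 fixes r = 1. Constraints 5, 8, and 10 give p = q = t = r, so p = r. But 4 ≠ 1 — contradiction.

Unsatisfiable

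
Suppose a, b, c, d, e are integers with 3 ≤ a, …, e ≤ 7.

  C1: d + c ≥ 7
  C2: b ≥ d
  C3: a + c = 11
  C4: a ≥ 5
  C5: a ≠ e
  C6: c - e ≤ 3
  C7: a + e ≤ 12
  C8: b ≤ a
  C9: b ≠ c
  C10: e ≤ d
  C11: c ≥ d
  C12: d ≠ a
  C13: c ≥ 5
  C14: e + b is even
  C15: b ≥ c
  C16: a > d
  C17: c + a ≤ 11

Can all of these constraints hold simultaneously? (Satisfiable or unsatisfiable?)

Satisfiable

The assignment a = 6, b = 6, c = 5, d = 5, e = 4 works:
  constraint 1 holds since d + c = 10.
  constraint 3 holds since a + c = 11.
The rest check out directly.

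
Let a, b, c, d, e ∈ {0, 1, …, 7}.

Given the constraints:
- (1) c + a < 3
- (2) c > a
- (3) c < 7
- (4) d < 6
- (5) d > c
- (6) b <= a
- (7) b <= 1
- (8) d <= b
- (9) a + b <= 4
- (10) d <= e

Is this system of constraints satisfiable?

Constraints 2, 5, 6, and 8 give c < d, d ≤ b, b ≤ a, a < c. Chaining: c < d ≤ b ≤ a < c, which forces c < c — impossible.

Unsatisfiable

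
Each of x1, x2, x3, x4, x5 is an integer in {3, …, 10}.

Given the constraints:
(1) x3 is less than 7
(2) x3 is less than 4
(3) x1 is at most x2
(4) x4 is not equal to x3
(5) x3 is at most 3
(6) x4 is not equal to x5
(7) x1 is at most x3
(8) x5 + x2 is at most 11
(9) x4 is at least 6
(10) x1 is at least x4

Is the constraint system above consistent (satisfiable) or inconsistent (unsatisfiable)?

Unsatisfiable

From constraints 9 and 10: x1 ≥ x4 and x4 ≥ 6, so x1 ≥ 6. From constraints 5 and 7: x1 ≤ x3 and x3 ≤ 3, so x1 ≤ 3. But 3 < 6, so no value of x1 works.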